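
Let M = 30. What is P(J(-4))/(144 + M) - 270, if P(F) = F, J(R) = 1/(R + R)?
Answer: -375841/1392 ≈ -270.00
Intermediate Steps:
J(R) = 1/(2*R)
P(J(-4))/(144 + M) - 270 = ((½)/(-4))/(144 + 30) - 270 = ((½)*(-¼))/174 - 270 = (1/174)*(-⅛) - 270 = -1/1392 - 270 = -375841/1392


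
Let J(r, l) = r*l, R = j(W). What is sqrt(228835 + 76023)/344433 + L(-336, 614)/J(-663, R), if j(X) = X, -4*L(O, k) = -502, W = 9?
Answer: -251/11934 + sqrt(304858)/344433 ≈ -0.019429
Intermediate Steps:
L(O, k) = 251/2 (L(O, k) = -1/4*(-502) = 251/2)
R = 9
J(r, l) = l*r
sqrt(228835 + 76023)/344433 + L(-336, 614)/J(-663, R) = sqrt(228835 + 76023)/344433 + 251/(2*((9*(-663)))) = sqrt(304858)*(1/344433) + (251/2)/(-5967) = sqrt(304858)/344433 + (251/2)*(-1/5967) = sqrt(304858)/344433 - 251/11934 = -251/11934 + sqrt(304858)/344433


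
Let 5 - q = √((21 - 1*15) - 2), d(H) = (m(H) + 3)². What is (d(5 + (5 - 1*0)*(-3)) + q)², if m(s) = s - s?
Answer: 144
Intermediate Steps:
m(s) = 0
d(H) = 9 (d(H) = (0 + 3)² = 3² = 9)
q = 3 (q = 5 - √((21 - 1*15) - 2) = 5 - √((21 - 15) - 2) = 5 - √(6 - 2) = 5 - √4 = 5 - 1*2 = 5 - 2 = 3)
(d(5 + (5 - 1*0)*(-3)) + q)² = (9 + 3)² = 12² = 144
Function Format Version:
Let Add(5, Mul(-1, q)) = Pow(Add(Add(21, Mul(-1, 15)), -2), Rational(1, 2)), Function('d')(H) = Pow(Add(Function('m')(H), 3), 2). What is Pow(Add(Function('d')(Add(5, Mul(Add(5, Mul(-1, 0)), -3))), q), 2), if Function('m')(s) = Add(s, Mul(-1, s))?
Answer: 144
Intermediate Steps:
Function('m')(s) = 0
Function('d')(H) = 9 (Function('d')(H) = Pow(Add(0, 3), 2) = Pow(3, 2) = 9)
q = 3 (q = Add(5, Mul(-1, Pow(Add(Add(21, Mul(-1, 15)), -2), Rational(1, 2)))) = Add(5, Mul(-1, Pow(Add(Add(21, -15), -2), Rational(1, 2)))) = Add(5, Mul(-1, Pow(Add(6, -2), Rational(1, 2)))) = Add(5, Mul(-1, Pow(4, Rational(1, 2)))) = Add(5, Mul(-1, 2)) = Add(5, -2) = 3)
Pow(Add(Function('d')(Add(5, Mul(Add(5, Mul(-1, 0)), -3))), q), 2) = Pow(Add(9, 3), 2) = Pow(12, 2) = 144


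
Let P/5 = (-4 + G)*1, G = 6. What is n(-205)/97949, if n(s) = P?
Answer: 10/97949 ≈ 0.00010209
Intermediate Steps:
P = 10 (P = 5*((-4 + 6)*1) = 5*(2*1) = 5*2 = 10)
n(s) = 10
n(-205)/97949 = 10/97949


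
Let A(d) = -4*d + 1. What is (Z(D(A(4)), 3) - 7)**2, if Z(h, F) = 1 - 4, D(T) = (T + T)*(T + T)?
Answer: 100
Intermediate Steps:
A(d) = 1 - 4*d
D(T) = 4*T**2 (D(T) = (2*T)*(2*T) = 4*T**2)
Z(h, F) = -3
(Z(D(A(4)), 3) - 7)**2 = (-3 - 7)**2 = (-10)**2 = 100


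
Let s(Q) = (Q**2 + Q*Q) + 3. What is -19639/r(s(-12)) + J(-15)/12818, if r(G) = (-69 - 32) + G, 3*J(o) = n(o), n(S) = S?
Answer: -62933413/608855 ≈ -103.36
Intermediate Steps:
s(Q) = 3 + 2*Q**2 (s(Q) = (Q**2 + Q**2) + 3 = 2*Q**2 + 3 = 3 + 2*Q**2)
J(o) = o/3
r(G) = -101 + G
-19639/r(s(-12)) + J(-15)/12818 = -19639/(-101 + (3 + 2*(-12)**2)) + ((1/3)*(-15))/12818 = -19639/(-101 + (3 + 2*144)) - 5*1/12818 = -19639/(-101 + (3 + 288)) - 5/12818 = -19639/(-101 + 291) - 5/12818 = -19639/190 - 5/12818 = -62933413/608855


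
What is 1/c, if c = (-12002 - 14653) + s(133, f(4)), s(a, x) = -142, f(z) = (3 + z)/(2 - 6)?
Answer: -1/26797 ≈ -3.7318e-5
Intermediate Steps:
f(z) = -3/4 - z/4 (f(z) = (3 + z)/(-4) = (3 + z)*(-1/4) = -3/4 - z/4)
c = -26797 (c = (-12002 - 14653) - 142 = -26655 - 142 = -26797)
1/c = 1/(-26797) = -1/26797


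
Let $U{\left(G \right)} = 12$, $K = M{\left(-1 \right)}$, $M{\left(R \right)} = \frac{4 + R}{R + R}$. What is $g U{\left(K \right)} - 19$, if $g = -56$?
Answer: $-691$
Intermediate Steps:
$M{\left(R \right)} = \frac{4 + R}{2 R}$
$K = - \frac{3}{2}$ ($K = \frac{4 - 1}{2 \left(-1\right)} = \frac{1}{2} \left(-1\right) 3 = - \frac{3}{2} \approx -1.5$)
$g U{\left(K \right)} - 19 = \left(-56\right) 12 - 19 = -672 - 19 = -691$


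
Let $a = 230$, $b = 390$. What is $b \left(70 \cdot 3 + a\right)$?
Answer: $171600$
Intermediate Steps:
$b \left(70 \cdot 3 + a\right) = 390 \left(70 \cdot 3 + 230\right) = 390 \left(210 + 230\right) = 390 \cdot 440 = 171600$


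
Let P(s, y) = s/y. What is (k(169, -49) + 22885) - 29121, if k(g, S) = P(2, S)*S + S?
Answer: -6283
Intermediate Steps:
k(g, S) = 2 + S (k(g, S) = (2/S)*S + S = 2 + S)
(k(169, -49) + 22885) - 29121 = ((2 - 49) + 22885) - 29121 = (-47 + 22885) - 29121 = 22838 - 29121 = -6283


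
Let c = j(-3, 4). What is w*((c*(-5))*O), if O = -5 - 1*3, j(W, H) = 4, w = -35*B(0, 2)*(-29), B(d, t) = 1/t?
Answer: 81200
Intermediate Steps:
w = 1015/2 (w = -35/2*(-29) = 1015/2 ≈ 507.50)
c = 4
O = -8 (O = -5 - 3 = -8)
w*((c*(-5))*O) = 1015*((4*(-5))*(-8))/2 = 1015*(-20*(-8))/2 = (1015/2)*160 = 81200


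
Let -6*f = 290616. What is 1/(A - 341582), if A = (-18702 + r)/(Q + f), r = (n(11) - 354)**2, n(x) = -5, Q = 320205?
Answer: -271769/92831288379 ≈ -2.9276e-6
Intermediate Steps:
f = -48436 (f = -1/6*290616 = -48436)
r = 128881 (r = (-5 - 354)**2 = (-359)**2 = 128881)
A = 110179/271769 (A = (-18702 + 128881)/(320205 - 48436) = 110179/271769 ≈ 0.40541)
1/(A - 341582) = 1/(110179/271769 - 341582) = 1/(-92831288379/271769) = -271769/92831288379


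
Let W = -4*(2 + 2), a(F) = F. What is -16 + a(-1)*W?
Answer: 0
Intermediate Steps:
W = -16 (W = -4*4 = -16)
-16 + a(-1)*W = -16 - 1*(-16) = -16 + 16 = 0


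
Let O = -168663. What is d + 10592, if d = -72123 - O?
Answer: 107132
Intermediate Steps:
d = 96540 (d = -72123 - 1*(-168663) = -72123 + 168663 = 96540)
d + 10592 = 96540 + 10592 = 107132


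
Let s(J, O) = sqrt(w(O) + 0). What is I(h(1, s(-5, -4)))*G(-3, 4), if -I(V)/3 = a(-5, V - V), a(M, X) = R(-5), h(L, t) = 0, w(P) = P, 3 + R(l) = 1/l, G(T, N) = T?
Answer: -144/5 ≈ -28.800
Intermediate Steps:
R(l) = -3 + 1/l
s(J, O) = sqrt(O) (s(J, O) = sqrt(O + 0) = sqrt(O))
a(M, X) = -16/5 (a(M, X) = -3 + 1/(-5) = -3 - 1/5 = -16/5)
I(V) = 48/5 (I(V) = -3*(-16/5) = 48/5)
I(h(1, s(-5, -4)))*G(-3, 4) = (48/5)*(-3) = -144/5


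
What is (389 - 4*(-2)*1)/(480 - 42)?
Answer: 397/438 ≈ 0.90639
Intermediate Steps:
(389 - 4*(-2)*1)/(480 - 42) = (389 + 8*1)/438 = (389 + 8)*(1/438) = 397*(1/438) = 397/438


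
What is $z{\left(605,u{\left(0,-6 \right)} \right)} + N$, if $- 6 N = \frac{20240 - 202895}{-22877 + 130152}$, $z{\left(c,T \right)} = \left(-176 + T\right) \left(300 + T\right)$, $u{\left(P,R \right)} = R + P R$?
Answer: $- \frac{2296016103}{42910} \approx -53508.0$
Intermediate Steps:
$N = \frac{12177}{42910}$ ($N = - \frac{\left(20240 - 202895\right) \frac{1}{-22877 + 130152}}{6} = - \frac{\left(-182655\right) \frac{1}{107275}}{6} = \left(- \frac{1}{6}\right) \left(- \frac{36531}{21455}\right) = \frac{12177}{42910} \approx 0.28378$)
$z{\left(605,u{\left(0,-6 \right)} \right)} + N = \left(-52800 + \left(- 6 \left(1 + 0\right)\right)^{2} + 124 \left(- 6 \left(1 + 0\right)\right)\right) + \frac{12177}{42910} = \left(-52800 + \left(\left(-6\right) 1\right)^{2} + 124 \left(\left(-6\right) 1\right)\right) + \frac{12177}{42910} = \left(-52800 + \left(-6\right)^{2} + 124 \left(-6\right)\right) + \frac{12177}{42910} = \left(-52800 + 36 - 744\right) + \frac{12177}{42910} = -53508 + \frac{12177}{42910} = - \frac{2296016103}{42910}$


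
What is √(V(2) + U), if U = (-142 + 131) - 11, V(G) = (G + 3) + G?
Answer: I*√15 ≈ 3.873*I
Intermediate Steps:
V(G) = 3 + 2*G (V(G) = (3 + G) + G = 3 + 2*G)
U = -22 (U = -11 - 11 = -22)
√(V(2) + U) = √((3 + 2*2) - 22) = √((3 + 4) - 22) = √(7 - 22) = √(-15) = I*√15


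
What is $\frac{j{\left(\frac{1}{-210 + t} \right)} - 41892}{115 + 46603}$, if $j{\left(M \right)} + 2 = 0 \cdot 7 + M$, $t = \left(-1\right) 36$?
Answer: $- \frac{31325}{34932} \approx -0.89674$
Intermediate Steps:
$t = -36$
$j{\left(M \right)} = -2 + M$ ($j{\left(M \right)} = -2 + \left(0 \cdot 7 + M\right) = -2 + \left(0 + M\right) = -2 + M$)
$\frac{j{\left(\frac{1}{-210 + t} \right)} - 41892}{115 + 46603} = \frac{\left(-2 + \frac{1}{-210 - 36}\right) - 41892}{115 + 46603} = \frac{\left(-2 + \frac{1}{-246}\right) - 41892}{46718} = \left(\left(-2 - \frac{1}{246}\right) - 41892\right) \frac{1}{46718} = \left(- \frac{493}{246} - 41892\right) \frac{1}{46718} = \left(- \frac{10305925}{246}\right) \frac{1}{46718} = - \frac{31325}{34932}$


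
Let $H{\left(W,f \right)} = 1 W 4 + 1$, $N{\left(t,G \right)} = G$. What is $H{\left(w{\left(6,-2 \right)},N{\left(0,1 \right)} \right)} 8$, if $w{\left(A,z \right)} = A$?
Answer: $200$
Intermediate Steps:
$H{\left(W,f \right)} = 1 + 4 W$ ($H{\left(W,f \right)} = W 4 + 1 = 4 W + 1 = 1 + 4 W$)
$H{\left(w{\left(6,-2 \right)},N{\left(0,1 \right)} \right)} 8 = \left(1 + 4 \cdot 6\right) 8 = \left(1 + 24\right) 8 = 25 \cdot 8 = 200$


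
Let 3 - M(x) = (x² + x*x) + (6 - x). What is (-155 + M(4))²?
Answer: 34596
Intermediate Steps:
M(x) = -3 + x - 2*x² (M(x) = 3 - ((x² + x*x) + (6 - x)) = 3 - ((x² + x²) + (6 - x)) = 3 - (2*x² + (6 - x)) = 3 - (6 - x + 2*x²) = 3 + (-6 + x - 2*x²) = -3 + x - 2*x²)
(-155 + M(4))² = (-155 + (-3 + 4 - 2*4²))² = (-155 + (-3 + 4 - 2*16))² = (-155 + (-3 + 4 - 32))² = (-155 - 31)² = (-186)² = 34596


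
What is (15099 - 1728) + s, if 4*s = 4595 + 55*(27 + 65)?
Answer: 63139/4 ≈ 15785.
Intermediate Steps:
s = 9655/4 (s = (4595 + 55*(27 + 65))/4 = (4595 + 55*92)/4 = (4595 + 5060)/4 = (¼)*9655 = 9655/4 ≈ 2413.8)
(15099 - 1728) + s = (15099 - 1728) + 9655/4 = 13371 + 9655/4 = 63139/4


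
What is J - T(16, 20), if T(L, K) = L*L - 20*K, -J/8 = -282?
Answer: 2400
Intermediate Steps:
J = 2256 (J = -8*(-282) = 2256)
T(L, K) = L² - 20*K
J - T(16, 20) = 2256 - (16² - 20*20) = 2256 - (256 - 400) = 2256 - 1*(-144) = 2256 + 144 = 2400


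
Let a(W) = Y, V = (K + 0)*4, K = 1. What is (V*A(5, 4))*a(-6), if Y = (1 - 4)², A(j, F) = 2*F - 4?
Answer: 144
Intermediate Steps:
A(j, F) = -4 + 2*F
Y = 9 (Y = (-3)² = 9)
V = 4 (V = (1 + 0)*4 = 1*4 = 4)
a(W) = 9
(V*A(5, 4))*a(-6) = (4*(-4 + 2*4))*9 = (4*(-4 + 8))*9 = (4*4)*9 = 16*9 = 144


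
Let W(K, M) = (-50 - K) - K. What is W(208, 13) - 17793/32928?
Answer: -5120747/10976 ≈ -466.54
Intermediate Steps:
W(K, M) = -50 - 2*K
W(208, 13) - 17793/32928 = (-50 - 2*208) - 17793/32928 = (-50 - 416) - 17793*1/32928 = -466 - 5931/10976 = -5120747/10976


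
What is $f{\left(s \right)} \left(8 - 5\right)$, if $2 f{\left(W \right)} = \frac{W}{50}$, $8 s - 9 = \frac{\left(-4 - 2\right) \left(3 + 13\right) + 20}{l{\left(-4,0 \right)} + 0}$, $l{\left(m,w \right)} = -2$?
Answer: $\frac{141}{800} \approx 0.17625$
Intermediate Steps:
$s = \frac{47}{8}$ ($s = \frac{9}{8} + \frac{\left(\left(-4 - 2\right) \left(3 + 13\right) + 20\right) \frac{1}{-2 + 0}}{8} = \frac{9}{8} + \frac{\left(\left(-6\right) 16 + 20\right) \frac{1}{-2}}{8} = \frac{9}{8} + \frac{\left(-96 + 20\right) \left(- \frac{1}{2}\right)}{8} = \frac{9}{8} + \frac{\left(-76\right) \left(- \frac{1}{2}\right)}{8} = \frac{9}{8} + \frac{1}{8} \cdot 38 = \frac{9}{8} + \frac{19}{4} = \frac{47}{8} \approx 5.875$)
$f{\left(W \right)} = \frac{W}{100}$ ($f{\left(W \right)} = \frac{W \frac{1}{50}}{2} = \frac{\frac{1}{50} W}{2} = \frac{W}{100}$)
$f{\left(s \right)} \left(8 - 5\right) = \frac{1}{100} \cdot \frac{47}{8} \left(8 - 5\right) = \frac{47 \left(8 - 5\right)}{800} = \frac{47}{800} \cdot 3 = \frac{141}{800}$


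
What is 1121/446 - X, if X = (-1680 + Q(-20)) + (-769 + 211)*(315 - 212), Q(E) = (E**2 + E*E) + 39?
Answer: 26009611/446 ≈ 58318.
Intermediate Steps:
Q(E) = 39 + 2*E**2 (Q(E) = (E**2 + E**2) + 39 = 2*E**2 + 39 = 39 + 2*E**2)
X = -58315 (X = (-1680 + (39 + 2*(-20)**2)) + (-769 + 211)*(315 - 212) = (-1680 + (39 + 2*400)) - 558*103 = (-1680 + (39 + 800)) - 57474 = (-1680 + 839) - 57474 = -841 - 57474 = -58315)
1121/446 - X = 1121/446 - 1*(-58315) = 1121*(1/446) + 58315 = 1121/446 + 58315 = 26009611/446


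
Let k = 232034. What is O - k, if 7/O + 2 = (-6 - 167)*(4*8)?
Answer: -1285004299/5538 ≈ -2.3203e+5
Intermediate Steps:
O = -7/5538 (O = 7/(-2 + (-6 - 167)*(4*8)) = 7/(-2 - 173*32) = 7/(-2 - 5536) = 7/(-5538) = 7*(-1/5538) = -7/5538 ≈ -0.0012640)
O - k = -7/5538 - 1*232034 = -7/5538 - 232034 = -1285004299/5538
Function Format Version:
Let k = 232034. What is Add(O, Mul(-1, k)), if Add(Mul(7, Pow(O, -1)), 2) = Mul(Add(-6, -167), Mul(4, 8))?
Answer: Rational(-1285004299, 5538) ≈ -2.3203e+5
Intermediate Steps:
O = Rational(-7, 5538) (O = Mul(7, Pow(Add(-2, Mul(Add(-6, -167), Mul(4, 8))), -1)) = Mul(7, Pow(Add(-2, Mul(-173, 32)), -1)) = Mul(7, Pow(Add(-2, -5536), -1)) = Mul(7, Pow(-5538, -1)) = Mul(7, Rational(-1, 5538)) = Rational(-7, 5538) ≈ -0.0012640)
Add(O, Mul(-1, k)) = Add(Rational(-7, 5538), Mul(-1, 232034)) = Add(Rational(-7, 5538), -232034) = Rational(-1285004299, 5538)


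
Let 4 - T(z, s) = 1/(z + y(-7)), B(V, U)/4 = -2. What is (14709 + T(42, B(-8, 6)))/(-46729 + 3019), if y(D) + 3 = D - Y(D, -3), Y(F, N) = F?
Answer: -286903/852345 ≈ -0.33660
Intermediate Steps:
B(V, U) = -8 (B(V, U) = 4*(-2) = -8)
y(D) = -3 (y(D) = -3 + (D - D) = -3 + 0 = -3)
T(z, s) = 4 - 1/(-3 + z) (T(z, s) = 4 - 1/(z - 3) = 4 - 1/(-3 + z))
(14709 + T(42, B(-8, 6)))/(-46729 + 3019) = (14709 + (-13 + 4*42)/(-3 + 42))/(-46729 + 3019) = (14709 + (-13 + 168)/39)/(-43710) = (14709 + (1/39)*155)*(-1/43710) = (14709 + 155/39)*(-1/43710) = (573806/39)*(-1/43710) = -286903/852345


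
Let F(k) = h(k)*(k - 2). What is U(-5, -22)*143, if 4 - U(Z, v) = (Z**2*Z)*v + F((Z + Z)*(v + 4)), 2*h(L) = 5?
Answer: -456313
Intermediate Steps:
h(L) = 5/2 (h(L) = (1/2)*5 = 5/2)
F(k) = -5 + 5*k/2 (F(k) = 5*(k - 2)/2 = 5*(-2 + k)/2 = -5 + 5*k/2)
U(Z, v) = 9 - v*Z**3 - 5*Z*(4 + v) (U(Z, v) = 4 - ((Z**2*Z)*v + (-5 + 5*((Z + Z)*(v + 4))/2)) = 4 - (Z**3*v + (-5 + 5*((2*Z)*(4 + v))/2)) = 4 - (v*Z**3 + (-5 + 5*(2*Z*(4 + v))/2)) = 4 - (v*Z**3 + (-5 + 5*Z*(4 + v))) = 4 - (-5 + v*Z**3 + 5*Z*(4 + v)) = 4 + (5 - v*Z**3 - 5*Z*(4 + v)) = 9 - v*Z**3 - 5*Z*(4 + v))
U(-5, -22)*143 = (9 - 1*(-22)*(-5)**3 - 5*(-5)*(4 - 22))*143 = (9 - 1*(-22)*(-125) - 5*(-5)*(-18))*143 = (9 - 2750 - 450)*143 = -3191*143 = -456313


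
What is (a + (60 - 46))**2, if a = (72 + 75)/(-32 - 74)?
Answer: 1787569/11236 ≈ 159.09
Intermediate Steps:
a = -147/106 (a = 147/(-106) = 147*(-1/106) = -147/106 ≈ -1.3868)
(a + (60 - 46))**2 = (-147/106 + (60 - 46))**2 = (-147/106 + 14)**2 = (1337/106)**2 = 1787569/11236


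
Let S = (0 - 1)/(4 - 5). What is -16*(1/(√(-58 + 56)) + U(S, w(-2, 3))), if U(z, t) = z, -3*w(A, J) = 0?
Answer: -16 + 8*I*√2 ≈ -16.0 + 11.314*I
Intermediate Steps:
w(A, J) = 0 (w(A, J) = -⅓*0 = 0)
S = 1 (S = -1/(-1) = -1*(-1) = 1)
-16*(1/(√(-58 + 56)) + U(S, w(-2, 3))) = -16*(1/(√(-58 + 56)) + 1) = -16*(1/(√(-2)) + 1) = -16*(1/(I*√2) + 1) = -16*(-I*√2/2 + 1) = -16*(1 - I*√2/2) = -16 + 8*I*√2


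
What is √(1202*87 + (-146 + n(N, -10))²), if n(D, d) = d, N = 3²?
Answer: √128910 ≈ 359.04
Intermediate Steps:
N = 9
√(1202*87 + (-146 + n(N, -10))²) = √(1202*87 + (-146 - 10)²) = √(104574 + (-156)²) = √(104574 + 24336) = √128910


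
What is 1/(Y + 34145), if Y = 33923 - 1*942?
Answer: 1/67126 ≈ 1.4897e-5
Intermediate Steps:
Y = 32981 (Y = 33923 - 942 = 32981)
1/(Y + 34145) = 1/(32981 + 34145) = 1/67126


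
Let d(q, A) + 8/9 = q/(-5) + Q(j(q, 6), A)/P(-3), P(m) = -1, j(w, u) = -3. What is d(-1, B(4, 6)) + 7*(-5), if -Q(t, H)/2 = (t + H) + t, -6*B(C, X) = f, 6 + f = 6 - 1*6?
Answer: -2056/45 ≈ -45.689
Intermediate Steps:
f = -6 (f = -6 + (6 - 1*6) = -6 + (6 - 6) = -6 + 0 = -6)
B(C, X) = 1 (B(C, X) = -⅙*(-6) = 1)
Q(t, H) = -4*t - 2*H (Q(t, H) = -2*((t + H) + t) = -2*((H + t) + t) = -2*(H + 2*t) = -4*t - 2*H)
d(q, A) = -116/9 + 2*A - q/5 (d(q, A) = -8/9 + (q/(-5) + (-4*(-3) - 2*A)/(-1)) = -8/9 + (q*(-⅕) + (12 - 2*A)*(-1)) = -8/9 + (-q/5 + (-12 + 2*A)) = -8/9 + (-12 + 2*A - q/5) = -116/9 + 2*A - q/5)
d(-1, B(4, 6)) + 7*(-5) = (-116/9 + 2*1 - ⅕*(-1)) + 7*(-5) = (-116/9 + 2 + ⅕) - 35 = -481/45 - 35 = -2056/45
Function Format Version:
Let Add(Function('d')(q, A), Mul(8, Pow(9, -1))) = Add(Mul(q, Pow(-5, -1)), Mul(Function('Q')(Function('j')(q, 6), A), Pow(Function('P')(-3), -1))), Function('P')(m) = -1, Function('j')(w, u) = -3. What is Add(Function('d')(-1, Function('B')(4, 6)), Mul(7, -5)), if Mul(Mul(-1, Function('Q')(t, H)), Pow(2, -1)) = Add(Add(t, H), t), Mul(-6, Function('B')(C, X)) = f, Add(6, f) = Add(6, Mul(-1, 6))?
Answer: Rational(-2056, 45) ≈ -45.689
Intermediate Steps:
f = -6 (f = Add(-6, Add(6, Mul(-1, 6))) = Add(-6, Add(6, -6)) = Add(-6, 0) = -6)
Function('B')(C, X) = 1 (Function('B')(C, X) = Mul(Rational(-1, 6), -6) = 1)
Function('Q')(t, H) = Add(Mul(-4, t), Mul(-2, H)) (Function('Q')(t, H) = Mul(-2, Add(Add(t, H), t)) = Mul(-2, Add(Add(H, t), t)) = Mul(-2, Add(H, Mul(2, t))) = Add(Mul(-4, t), Mul(-2, H)))
Function('d')(q, A) = Add(Rational(-116, 9), Mul(2, A), Mul(Rational(-1, 5), q)) (Function('d')(q, A) = Add(Rational(-8, 9), Add(Mul(q, Pow(-5, -1)), Mul(Add(Mul(-4, -3), Mul(-2, A)), Pow(-1, -1)))) = Add(Rational(-8, 9), Add(Mul(q, Rational(-1, 5)), Mul(Add(12, Mul(-2, A)), -1))) = Add(Rational(-8, 9), Add(Mul(Rational(-1, 5), q), Add(-12, Mul(2, A)))) = Add(Rational(-8, 9), Add(-12, Mul(2, A), Mul(Rational(-1, 5), q))) = Add(Rational(-116, 9), Mul(2, A), Mul(Rational(-1, 5), q)))
Add(Function('d')(-1, Function('B')(4, 6)), Mul(7, -5)) = Add(Add(Rational(-116, 9), Mul(2, 1), Mul(Rational(-1, 5), -1)), Mul(7, -5)) = Add(Add(Rational(-116, 9), 2, Rational(1, 5)), -35) = Add(Rational(-481, 45), -35) = Rational(-2056, 45)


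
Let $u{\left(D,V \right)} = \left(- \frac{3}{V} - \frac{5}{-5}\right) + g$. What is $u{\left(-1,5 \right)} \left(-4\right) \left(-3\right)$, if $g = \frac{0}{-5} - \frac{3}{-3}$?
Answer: $\frac{84}{5} \approx 16.8$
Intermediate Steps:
$g = 1$ ($g = 0 \left(- \frac{1}{5}\right) - -1 = 0 + 1 = 1$)
$u{\left(D,V \right)} = 2 - \frac{3}{V}$ ($u{\left(D,V \right)} = \left(- \frac{3}{V} - \frac{5}{-5}\right) + 1 = \left(- \frac{3}{V} - -1\right) + 1 = \left(- \frac{3}{V} + 1\right) + 1 = \left(1 - \frac{3}{V}\right) + 1 = 2 - \frac{3}{V}$)
$u{\left(-1,5 \right)} \left(-4\right) \left(-3\right) = \left(2 - \frac{3}{5}\right) \left(-4\right) \left(-3\right) = \frac{7}{5} \left(-4\right) \left(-3\right) = \left(- \frac{28}{5}\right) \left(-3\right) = \frac{84}{5}$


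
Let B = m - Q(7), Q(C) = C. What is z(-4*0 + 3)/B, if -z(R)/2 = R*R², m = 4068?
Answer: -54/4061 ≈ -0.013297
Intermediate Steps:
z(R) = -2*R³ (z(R) = -2*R*R² = -2*R³)
B = 4061 (B = 4068 - 1*7 = 4068 - 7 = 4061)
z(-4*0 + 3)/B = -2*(-4*0 + 3)³/4061 = -2*(0 + 3)³*(1/4061) = -2*3³*(1/4061) = -2*27*(1/4061) = -54*1/4061 = -54/4061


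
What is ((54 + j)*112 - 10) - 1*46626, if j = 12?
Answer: -39244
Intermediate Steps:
((54 + j)*112 - 10) - 1*46626 = ((54 + 12)*112 - 10) - 1*46626 = (66*112 - 10) - 46626 = (7392 - 10) - 46626 = 7382 - 46626 = -39244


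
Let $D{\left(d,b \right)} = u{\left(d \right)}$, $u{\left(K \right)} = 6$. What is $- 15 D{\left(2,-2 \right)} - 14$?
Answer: $-104$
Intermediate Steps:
$D{\left(d,b \right)} = 6$
$- 15 D{\left(2,-2 \right)} - 14 = \left(-15\right) 6 - 14 = -90 - 14 = -104$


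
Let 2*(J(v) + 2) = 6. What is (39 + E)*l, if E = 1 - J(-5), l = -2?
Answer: -78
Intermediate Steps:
J(v) = 1 (J(v) = -2 + (½)*6 = -2 + 3 = 1)
E = 0 (E = 1 - 1*1 = 1 - 1 = 0)
(39 + E)*l = (39 + 0)*(-2) = 39*(-2) = -78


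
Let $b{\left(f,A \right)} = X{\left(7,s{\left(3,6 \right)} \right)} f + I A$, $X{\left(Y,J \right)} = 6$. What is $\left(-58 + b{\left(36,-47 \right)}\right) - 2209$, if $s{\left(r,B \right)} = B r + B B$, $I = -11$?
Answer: $-1534$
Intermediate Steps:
$s{\left(r,B \right)} = B^{2} + B r$ ($s{\left(r,B \right)} = B r + B^{2} = B^{2} + B r$)
$b{\left(f,A \right)} = - 11 A + 6 f$ ($b{\left(f,A \right)} = 6 f - 11 A = - 11 A + 6 f$)
$\left(-58 + b{\left(36,-47 \right)}\right) - 2209 = \left(-58 + \left(\left(-11\right) \left(-47\right) + 6 \cdot 36\right)\right) - 2209 = \left(-58 + \left(517 + 216\right)\right) - 2209 = \left(-58 + 733\right) - 2209 = 675 - 2209 = -1534$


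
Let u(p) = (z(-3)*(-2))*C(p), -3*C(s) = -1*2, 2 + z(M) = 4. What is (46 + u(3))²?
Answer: 16900/9 ≈ 1877.8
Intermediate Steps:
z(M) = 2 (z(M) = -2 + 4 = 2)
C(s) = ⅔ (C(s) = -(-1)*2/3 = -⅓*(-2) = ⅔)
u(p) = -8/3 (u(p) = (2*(-2))*(⅔) = -4*⅔ = -8/3)
(46 + u(3))² = (46 - 8/3)² = (130/3)² = 16900/9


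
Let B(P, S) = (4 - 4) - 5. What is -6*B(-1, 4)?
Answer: 30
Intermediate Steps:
B(P, S) = -5 (B(P, S) = 0 - 5 = -5)
-6*B(-1, 4) = -6*(-5) = -1*(-30) = 30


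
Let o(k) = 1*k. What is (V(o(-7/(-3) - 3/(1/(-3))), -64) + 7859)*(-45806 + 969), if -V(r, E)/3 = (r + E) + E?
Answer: -368066933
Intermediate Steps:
o(k) = k
V(r, E) = -6*E - 3*r (V(r, E) = -3*((r + E) + E) = -3*((E + r) + E) = -3*(r + 2*E) = -6*E - 3*r)
(V(o(-7/(-3) - 3/(1/(-3))), -64) + 7859)*(-45806 + 969) = ((-6*(-64) - 3*(-7/(-3) - 3/(1/(-3)))) + 7859)*(-45806 + 969) = ((384 - 3*(-7*(-⅓) - 3/(1*(-⅓)))) + 7859)*(-44837) = ((384 - 3*(7/3 - 3/(-⅓))) + 7859)*(-44837) = ((384 - 3*(7/3 - 3*(-3))) + 7859)*(-44837) = ((384 - 3*(7/3 + 9)) + 7859)*(-44837) = ((384 - 3*34/3) + 7859)*(-44837) = ((384 - 34) + 7859)*(-44837) = (350 + 7859)*(-44837) = 8209*(-44837) = -368066933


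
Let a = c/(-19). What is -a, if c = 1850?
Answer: 1850/19 ≈ 97.368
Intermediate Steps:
a = -1850/19 (a = 1850/(-19) = 1850*(-1/19) = -1850/19 ≈ -97.368)
-a = -1*(-1850/19) = 1850/19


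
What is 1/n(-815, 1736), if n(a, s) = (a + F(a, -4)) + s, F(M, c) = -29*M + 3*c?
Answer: 1/24544 ≈ 4.0743e-5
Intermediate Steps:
n(a, s) = -12 + s - 28*a (n(a, s) = (a + (-29*a + 3*(-4))) + s = (a + (-29*a - 12)) + s = (a + (-12 - 29*a)) + s = (-12 - 28*a) + s = -12 + s - 28*a)
1/n(-815, 1736) = 1/(-12 + 1736 - 28*(-815)) = 1/(-12 + 1736 + 22820) = 1/24544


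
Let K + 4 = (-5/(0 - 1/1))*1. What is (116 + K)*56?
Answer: 6552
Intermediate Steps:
K = 1 (K = -4 + (-5/(0 - 1/1))*1 = -4 + (-5/(0 - 1*1))*1 = -4 + (-5/(0 - 1))*1 = -4 + (-5/(-1))*1 = -4 - 1*(-5)*1 = -4 + 5*1 = -4 + 5 = 1)
(116 + K)*56 = (116 + 1)*56 = 117*56 = 6552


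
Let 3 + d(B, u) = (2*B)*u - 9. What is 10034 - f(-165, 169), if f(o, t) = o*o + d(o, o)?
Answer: -71629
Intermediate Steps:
d(B, u) = -12 + 2*B*u (d(B, u) = -3 + ((2*B)*u - 9) = -3 + (2*B*u - 9) = -3 + (-9 + 2*B*u) = -12 + 2*B*u)
f(o, t) = -12 + 3*o**2 (f(o, t) = o*o + (-12 + 2*o*o) = o**2 + (-12 + 2*o**2) = -12 + 3*o**2)
10034 - f(-165, 169) = 10034 - (-12 + 3*(-165)**2) = 10034 - (-12 + 3*27225) = 10034 - (-12 + 81675) = 10034 - 1*81663 = 10034 - 81663 = -71629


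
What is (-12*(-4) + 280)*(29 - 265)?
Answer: -77408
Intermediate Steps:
(-12*(-4) + 280)*(29 - 265) = (48 + 280)*(-236) = 328*(-236) = -77408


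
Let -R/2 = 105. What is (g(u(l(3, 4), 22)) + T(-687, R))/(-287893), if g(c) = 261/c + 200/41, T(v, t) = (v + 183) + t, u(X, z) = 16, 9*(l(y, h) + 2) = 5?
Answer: 454483/188857808 ≈ 0.0024065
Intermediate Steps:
l(y, h) = -13/9 (l(y, h) = -2 + (⅑)*5 = -2 + 5/9 = -13/9)
R = -210 (R = -2*105 = -210)
T(v, t) = 183 + t + v (T(v, t) = (183 + v) + t = 183 + t + v)
g(c) = 200/41 + 261/c (g(c) = 261/c + 200*(1/41) = 261/c + 200/41 = 200/41 + 261/c)
(g(u(l(3, 4), 22)) + T(-687, R))/(-287893) = ((200/41 + 261/16) + (183 - 210 - 687))/(-287893) = ((200/41 + 261*(1/16)) - 714)*(-1/287893) = ((200/41 + 261/16) - 714)*(-1/287893) = (13901/656 - 714)*(-1/287893) = -454483/656*(-1/287893) = 454483/188857808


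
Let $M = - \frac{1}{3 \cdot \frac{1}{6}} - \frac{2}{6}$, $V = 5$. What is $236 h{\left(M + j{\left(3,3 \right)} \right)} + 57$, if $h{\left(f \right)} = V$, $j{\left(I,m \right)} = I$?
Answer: $1237$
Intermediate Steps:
$M = - \frac{7}{3}$ ($M = - \frac{1}{3 \cdot \frac{1}{6}} - \frac{1}{3} = - \frac{1}{\frac{1}{2}} - \frac{1}{3} = \left(-1\right) 2 - \frac{1}{3} = -2 - \frac{1}{3} = - \frac{7}{3} \approx -2.3333$)
$h{\left(f \right)} = 5$
$236 h{\left(M + j{\left(3,3 \right)} \right)} + 57 = 236 \cdot 5 + 57 = 1180 + 57 = 1237$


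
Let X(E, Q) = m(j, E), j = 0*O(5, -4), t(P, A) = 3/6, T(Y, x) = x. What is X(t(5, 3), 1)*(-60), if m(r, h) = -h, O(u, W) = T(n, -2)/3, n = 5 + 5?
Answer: 30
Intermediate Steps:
n = 10
O(u, W) = -⅔ (O(u, W) = -2/3 = -2*⅓ = -⅔)
t(P, A) = ½ (t(P, A) = 3*(⅙) = ½)
j = 0 (j = 0*(-⅔) = 0)
X(E, Q) = -E
X(t(5, 3), 1)*(-60) = -1*½*(-60) = -½*(-60) = 30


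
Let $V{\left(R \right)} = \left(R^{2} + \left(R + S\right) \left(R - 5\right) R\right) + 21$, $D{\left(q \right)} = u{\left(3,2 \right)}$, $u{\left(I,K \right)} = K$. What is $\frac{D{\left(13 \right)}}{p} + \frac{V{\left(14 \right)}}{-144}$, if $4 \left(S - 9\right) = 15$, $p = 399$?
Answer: $- \frac{954083}{38304} \approx -24.908$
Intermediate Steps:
$D{\left(q \right)} = 2$
$S = \frac{51}{4}$ ($S = 9 + \frac{1}{4} \cdot 15 = 9 + \frac{15}{4} = \frac{51}{4} \approx 12.75$)
$V{\left(R \right)} = 21 + R^{2} + R \left(-5 + R\right) \left(\frac{51}{4} + R\right)$ ($V{\left(R \right)} = \left(R^{2} + \left(R + \frac{51}{4}\right) \left(R - 5\right) R\right) + 21 = \left(R^{2} + \left(\frac{51}{4} + R\right) \left(-5 + R\right) R\right) + 21 = \left(R^{2} + \left(-5 + R\right) \left(\frac{51}{4} + R\right) R\right) + 21 = \left(R^{2} + R \left(-5 + R\right) \left(\frac{51}{4} + R\right)\right) + 21 = 21 + R^{2} + R \left(-5 + R\right) \left(\frac{51}{4} + R\right)$)
$\frac{D{\left(13 \right)}}{p} + \frac{V{\left(14 \right)}}{-144} = \frac{2}{399} + \frac{21 + 14^{3} - \frac{1785}{2} + \frac{35 \cdot 14^{2}}{4}}{-144} = 2 \cdot \frac{1}{399} + \left(21 + 2744 - \frac{1785}{2} + \frac{35}{4} \cdot 196\right) \left(- \frac{1}{144}\right) = \frac{2}{399} + \left(21 + 2744 - \frac{1785}{2} + 1715\right) \left(- \frac{1}{144}\right) = \frac{2}{399} + \frac{7175}{2} \left(- \frac{1}{144}\right) = \frac{2}{399} - \frac{7175}{288} = - \frac{954083}{38304}$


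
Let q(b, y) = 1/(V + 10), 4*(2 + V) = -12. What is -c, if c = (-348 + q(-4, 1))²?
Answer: -3024121/25 ≈ -1.2096e+5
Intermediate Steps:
V = -5 (V = -2 + (¼)*(-12) = -2 - 3 = -5)
q(b, y) = ⅕ (q(b, y) = 1/(-5 + 10) = 1/5 = ⅕)
c = 3024121/25 (c = (-348 + ⅕)² = (-1739/5)² = 3024121/25 ≈ 1.2096e+5)
-c = -1*3024121/25 = -3024121/25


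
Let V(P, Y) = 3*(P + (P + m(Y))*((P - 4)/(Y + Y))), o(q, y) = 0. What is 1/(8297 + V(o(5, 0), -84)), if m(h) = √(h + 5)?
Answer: 1626212/13492681043 - 14*I*√79/13492681043 ≈ 0.00012053 - 9.2224e-9*I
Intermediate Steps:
m(h) = √(5 + h)
V(P, Y) = 3*P + 3*(-4 + P)*(P + √(5 + Y))/(2*Y) (V(P, Y) = 3*(P + (P + √(5 + Y))*((P - 4)/(Y + Y))) = 3*(P + (P + √(5 + Y))*((-4 + P)/((2*Y)))) = 3*(P + (P + √(5 + Y))*((-4 + P)*(1/(2*Y)))) = 3*(P + (P + √(5 + Y))*((-4 + P)/(2*Y))) = 3*(P + (-4 + P)*(P + √(5 + Y))/(2*Y)) = 3*P + 3*(-4 + P)*(P + √(5 + Y))/(2*Y))
1/(8297 + V(o(5, 0), -84)) = 1/(8297 + (3/2)*(0² - 4*0 - 4*√(5 - 84) + 0*√(5 - 84) + 2*0*(-84))/(-84)) = 1/(8297 + (3/2)*(-1/84)*(0 + 0 - 4*I*√79 + 0*√(-79) + 0)) = 1/(8297 + (3/2)*(-1/84)*(0 + 0 - 4*I*√79 + 0*(I*√79) + 0)) = 1/(8297 + (3/2)*(-1/84)*(0 + 0 - 4*I*√79 + 0 + 0)) = 1/(8297 + (3/2)*(-1/84)*(-4*I*√79)) = 1/(8297 + I*√79/14)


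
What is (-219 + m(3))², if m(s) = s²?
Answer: 44100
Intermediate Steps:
(-219 + m(3))² = (-219 + 3²)² = (-219 + 9)² = (-210)² = 44100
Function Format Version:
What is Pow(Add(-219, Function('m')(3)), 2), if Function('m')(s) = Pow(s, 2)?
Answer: 44100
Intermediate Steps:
Pow(Add(-219, Function('m')(3)), 2) = Pow(Add(-219, Pow(3, 2)), 2) = Pow(Add(-219, 9), 2) = Pow(-210, 2) = 44100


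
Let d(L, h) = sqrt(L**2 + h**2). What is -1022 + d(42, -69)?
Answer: -1022 + 15*sqrt(29) ≈ -941.22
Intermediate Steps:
-1022 + d(42, -69) = -1022 + sqrt(42**2 + (-69)**2) = -1022 + sqrt(1764 + 4761) = -1022 + sqrt(6525) = -1022 + 15*sqrt(29)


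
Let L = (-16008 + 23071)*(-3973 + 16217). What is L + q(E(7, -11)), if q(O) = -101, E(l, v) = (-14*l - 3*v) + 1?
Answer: 86479271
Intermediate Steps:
E(l, v) = 1 - 14*l - 3*v
L = 86479372 (L = 7063*12244 = 86479372)
L + q(E(7, -11)) = 86479372 - 101 = 86479271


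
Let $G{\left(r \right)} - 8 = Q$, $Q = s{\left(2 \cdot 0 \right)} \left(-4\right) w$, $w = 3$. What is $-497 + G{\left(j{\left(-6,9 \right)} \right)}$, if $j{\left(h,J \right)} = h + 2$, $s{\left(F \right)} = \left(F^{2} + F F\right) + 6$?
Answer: $-561$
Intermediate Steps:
$s{\left(F \right)} = 6 + 2 F^{2}$ ($s{\left(F \right)} = \left(F^{2} + F^{2}\right) + 6 = 2 F^{2} + 6 = 6 + 2 F^{2}$)
$j{\left(h,J \right)} = 2 + h$
$Q = -72$ ($Q = \left(6 + 2 \left(2 \cdot 0\right)^{2}\right) \left(-4\right) 3 = \left(6 + 2 \cdot 0^{2}\right) \left(-4\right) 3 = \left(6 + 2 \cdot 0\right) \left(-4\right) 3 = \left(6 + 0\right) \left(-4\right) 3 = 6 \left(-4\right) 3 = \left(-24\right) 3 = -72$)
$G{\left(r \right)} = -64$ ($G{\left(r \right)} = 8 - 72 = -64$)
$-497 + G{\left(j{\left(-6,9 \right)} \right)} = -497 - 64 = -561$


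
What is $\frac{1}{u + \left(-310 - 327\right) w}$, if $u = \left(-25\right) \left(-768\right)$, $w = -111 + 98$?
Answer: $\frac{1}{27481} \approx 3.6389 \cdot 10^{-5}$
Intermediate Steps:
$w = -13$
$u = 19200$
$\frac{1}{u + \left(-310 - 327\right) w} = \frac{1}{19200 + \left(-310 - 327\right) \left(-13\right)} = \frac{1}{19200 - -8281} = \frac{1}{19200 + 8281} = \frac{1}{27481}$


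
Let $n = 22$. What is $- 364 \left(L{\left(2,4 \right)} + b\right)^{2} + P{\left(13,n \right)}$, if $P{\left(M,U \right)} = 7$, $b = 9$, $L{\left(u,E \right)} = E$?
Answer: $-61509$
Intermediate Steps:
$- 364 \left(L{\left(2,4 \right)} + b\right)^{2} + P{\left(13,n \right)} = - 364 \left(4 + 9\right)^{2} + 7 = - 364 \cdot 13^{2} + 7 = \left(-364\right) 169 + 7 = -61516 + 7 = -61509$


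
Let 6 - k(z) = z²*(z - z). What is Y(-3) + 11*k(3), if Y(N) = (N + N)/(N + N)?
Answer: 67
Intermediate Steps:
Y(N) = 1 (Y(N) = (2*N)/((2*N)) = (2*N)*(1/(2*N)) = 1)
k(z) = 6 (k(z) = 6 - z²*(z - z) = 6 - z²*0 = 6 - 1*0 = 6 + 0 = 6)
Y(-3) + 11*k(3) = 1 + 11*6 = 1 + 66 = 67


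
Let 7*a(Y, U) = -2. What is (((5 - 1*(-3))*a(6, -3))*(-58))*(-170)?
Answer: -157760/7 ≈ -22537.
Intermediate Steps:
a(Y, U) = -2/7 (a(Y, U) = (1/7)*(-2) = -2/7)
(((5 - 1*(-3))*a(6, -3))*(-58))*(-170) = (((5 - 1*(-3))*(-2/7))*(-58))*(-170) = (((5 + 3)*(-2/7))*(-58))*(-170) = ((8*(-2/7))*(-58))*(-170) = -16/7*(-58)*(-170) = (928/7)*(-170) = -157760/7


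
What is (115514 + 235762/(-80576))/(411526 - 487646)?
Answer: -4653710151/3066722560 ≈ -1.5175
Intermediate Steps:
(115514 + 235762/(-80576))/(411526 - 487646) = (115514 + 235762*(-1/80576))/(-76120) = (115514 - 117881/40288)*(-1/76120) = (4653710151/40288)*(-1/76120) = -4653710151/3066722560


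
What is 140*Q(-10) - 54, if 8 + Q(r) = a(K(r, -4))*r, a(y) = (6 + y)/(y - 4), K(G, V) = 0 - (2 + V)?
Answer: 4426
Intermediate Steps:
K(G, V) = -2 - V (K(G, V) = 0 + (-2 - V) = -2 - V)
a(y) = (6 + y)/(-4 + y)
Q(r) = -8 - 4*r (Q(r) = -8 + ((6 + (-2 - 1*(-4)))/(-4 + (-2 - 1*(-4))))*r = -8 + ((6 + (-2 + 4))/(-4 + (-2 + 4)))*r = -8 + ((6 + 2)/(-4 + 2))*r = -8 + (8/(-2))*r = -8 + (-½*8)*r = -8 - 4*r)
140*Q(-10) - 54 = 140*(-8 - 4*(-10)) - 54 = 140*(-8 + 40) - 54 = 140*32 - 54 = 4480 - 54 = 4426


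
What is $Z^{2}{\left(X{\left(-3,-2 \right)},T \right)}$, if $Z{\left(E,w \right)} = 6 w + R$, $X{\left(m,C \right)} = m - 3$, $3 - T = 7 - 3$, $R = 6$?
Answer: $0$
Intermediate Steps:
$T = -1$ ($T = 3 - \left(7 - 3\right) = 3 - 4 = -1$)
$X{\left(m,C \right)} = -3 + m$ ($X{\left(m,C \right)} = m - 3 = -3 + m$)
$Z{\left(E,w \right)} = 6 + 6 w$ ($Z{\left(E,w \right)} = 6 w + 6 = 6 + 6 w$)
$Z^{2}{\left(X{\left(-3,-2 \right)},T \right)} = \left(6 + 6 \left(-1\right)\right)^{2} = \left(6 - 6\right)^{2} = 0^{2} = 0$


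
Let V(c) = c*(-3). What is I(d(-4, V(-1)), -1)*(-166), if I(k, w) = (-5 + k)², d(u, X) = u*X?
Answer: -47974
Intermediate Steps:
V(c) = -3*c
d(u, X) = X*u
I(d(-4, V(-1)), -1)*(-166) = (-5 - 3*(-1)*(-4))²*(-166) = (-5 + 3*(-4))²*(-166) = (-5 - 12)²*(-166) = (-17)²*(-166) = 289*(-166) = -47974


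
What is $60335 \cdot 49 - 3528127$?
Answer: $-571712$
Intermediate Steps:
$60335 \cdot 49 - 3528127 = 2956415 - 3528127 = -571712$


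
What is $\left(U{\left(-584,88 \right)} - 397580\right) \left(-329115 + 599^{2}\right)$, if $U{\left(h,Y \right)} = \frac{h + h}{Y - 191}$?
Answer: $- \frac{1215628994392}{103} \approx -1.1802 \cdot 10^{10}$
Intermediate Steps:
$U{\left(h,Y \right)} = \frac{2 h}{-191 + Y}$
$\left(U{\left(-584,88 \right)} - 397580\right) \left(-329115 + 599^{2}\right) = \left(2 \left(-584\right) \frac{1}{-191 + 88} - 397580\right) \left(-329115 + 599^{2}\right) = \left(2 \left(-584\right) \frac{1}{-103} - 397580\right) \left(-329115 + 358801\right) = \left(2 \left(-584\right) \left(- \frac{1}{103}\right) - 397580\right) 29686 = \left(\frac{1168}{103} - 397580\right) 29686 = \left(- \frac{40949572}{103}\right) 29686 = - \frac{1215628994392}{103}$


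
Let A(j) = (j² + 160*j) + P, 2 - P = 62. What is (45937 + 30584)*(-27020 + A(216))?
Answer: 4142540856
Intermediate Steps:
P = -60 (P = 2 - 1*62 = 2 - 62 = -60)
A(j) = -60 + j² + 160*j (A(j) = (j² + 160*j) - 60 = -60 + j² + 160*j)
(45937 + 30584)*(-27020 + A(216)) = (45937 + 30584)*(-27020 + (-60 + 216² + 160*216)) = 76521*(-27020 + (-60 + 46656 + 34560)) = 76521*(-27020 + 81156) = 76521*54136 = 4142540856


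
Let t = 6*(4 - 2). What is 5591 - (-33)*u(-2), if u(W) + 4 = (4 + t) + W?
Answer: 5921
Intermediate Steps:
t = 12 (t = 6*2 = 12)
u(W) = 12 + W (u(W) = -4 + ((4 + 12) + W) = -4 + (16 + W) = 12 + W)
5591 - (-33)*u(-2) = 5591 - (-33)*(12 - 2) = 5591 - (-33)*10 = 5591 - 1*(-330) = 5591 + 330 = 5921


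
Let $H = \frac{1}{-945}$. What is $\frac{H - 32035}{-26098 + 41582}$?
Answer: $- \frac{7568269}{3658095} \approx -2.0689$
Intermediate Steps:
$H = - \frac{1}{945} \approx -0.0010582$
$\frac{H - 32035}{-26098 + 41582} = \frac{- \frac{1}{945} - 32035}{-26098 + 41582} = - \frac{30273076}{945 \cdot 15484} = \left(- \frac{30273076}{945}\right) \frac{1}{15484} = - \frac{7568269}{3658095}$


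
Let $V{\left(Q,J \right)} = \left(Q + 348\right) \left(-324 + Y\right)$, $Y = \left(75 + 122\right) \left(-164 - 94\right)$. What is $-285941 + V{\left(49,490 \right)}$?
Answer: $-20592491$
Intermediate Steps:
$Y = -50826$ ($Y = 197 \left(-258\right) = -50826$)
$V{\left(Q,J \right)} = -17800200 - 51150 Q$ ($V{\left(Q,J \right)} = \left(Q + 348\right) \left(-324 - 50826\right) = \left(348 + Q\right) \left(-51150\right) = -17800200 - 51150 Q$)
$-285941 + V{\left(49,490 \right)} = -285941 - 20306550 = -20592491$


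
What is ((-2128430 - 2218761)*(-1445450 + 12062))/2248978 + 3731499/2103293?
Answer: 6553035869384661333/2365129842277 ≈ 2.7707e+6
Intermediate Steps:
((-2128430 - 2218761)*(-1445450 + 12062))/2248978 + 3731499/2103293 = -4347191*(-1433388)*(1/2248978) + 3731499*(1/2103293) = 6231211413108*(1/2248978) + 3731499/2103293 = 3115605706554/1124489 + 3731499/2103293 = 6553035869384661333/2365129842277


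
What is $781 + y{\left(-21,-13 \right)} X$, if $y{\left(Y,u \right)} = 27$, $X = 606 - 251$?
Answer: $10366$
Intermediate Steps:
$X = 355$ ($X = 606 - 251 = 355$)
$781 + y{\left(-21,-13 \right)} X = 781 + 27 \cdot 355 = 781 + 9585 = 10366$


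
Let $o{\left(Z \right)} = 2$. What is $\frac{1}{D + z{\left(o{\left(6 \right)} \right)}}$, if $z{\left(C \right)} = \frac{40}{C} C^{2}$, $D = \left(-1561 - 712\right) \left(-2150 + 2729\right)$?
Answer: $- \frac{1}{1315987} \approx -7.5989 \cdot 10^{-7}$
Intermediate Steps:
$D = -1316067$ ($D = \left(-2273\right) 579 = -1316067$)
$z{\left(C \right)} = 40 C$
$\frac{1}{D + z{\left(o{\left(6 \right)} \right)}} = \frac{1}{-1316067 + 40 \cdot 2} = \frac{1}{-1316067 + 80} = \frac{1}{-1315987} = - \frac{1}{1315987}$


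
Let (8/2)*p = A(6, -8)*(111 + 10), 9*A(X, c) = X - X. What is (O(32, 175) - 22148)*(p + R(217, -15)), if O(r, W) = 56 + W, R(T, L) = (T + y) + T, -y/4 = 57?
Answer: -4514902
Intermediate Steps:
y = -228 (y = -4*57 = -228)
R(T, L) = -228 + 2*T (R(T, L) = (T - 228) + T = (-228 + T) + T = -228 + 2*T)
A(X, c) = 0 (A(X, c) = (X - X)/9 = (⅑)*0 = 0)
p = 0 (p = (0*(111 + 10))/4 = (0*121)/4 = (¼)*0 = 0)
(O(32, 175) - 22148)*(p + R(217, -15)) = ((56 + 175) - 22148)*(0 + (-228 + 2*217)) = (231 - 22148)*(0 + (-228 + 434)) = -21917*(0 + 206) = -21917*206 = -4514902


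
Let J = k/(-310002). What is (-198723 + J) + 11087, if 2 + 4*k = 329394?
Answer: -4154829830/22143 ≈ -1.8764e+5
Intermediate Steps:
k = 82348 (k = -½ + (¼)*329394 = -½ + 164697/2 = 82348)
J = -5882/22143 (J = 82348/(-310002) = 82348*(-1/310002) = -5882/22143 ≈ -0.26564)
(-198723 + J) + 11087 = (-198723 - 5882/22143) + 11087 = -4400329271/22143 + 11087 = -4154829830/22143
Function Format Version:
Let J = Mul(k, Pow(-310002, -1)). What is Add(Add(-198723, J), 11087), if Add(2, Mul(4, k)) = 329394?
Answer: Rational(-4154829830, 22143) ≈ -1.8764e+5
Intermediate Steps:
k = 82348 (k = Add(Rational(-1, 2), Mul(Rational(1, 4), 329394)) = Add(Rational(-1, 2), Rational(164697, 2)) = 82348)
J = Rational(-5882, 22143) (J = Mul(82348, Pow(-310002, -1)) = Mul(82348, Rational(-1, 310002)) = Rational(-5882, 22143) ≈ -0.26564)
Add(Add(-198723, J), 11087) = Add(Add(-198723, Rational(-5882, 22143)), 11087) = Add(Rational(-4400329271, 22143), 11087) = Rational(-4154829830, 22143)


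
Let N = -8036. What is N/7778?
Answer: -4018/3889 ≈ -1.0332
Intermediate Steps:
N/7778 = -8036/7778 = -8036*1/7778 = -4018/3889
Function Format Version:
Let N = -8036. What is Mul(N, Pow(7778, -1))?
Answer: Rational(-4018, 3889) ≈ -1.0332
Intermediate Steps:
Mul(N, Pow(7778, -1)) = Mul(-8036, Pow(7778, -1)) = Mul(-8036, Rational(1, 7778)) = Rational(-4018, 3889)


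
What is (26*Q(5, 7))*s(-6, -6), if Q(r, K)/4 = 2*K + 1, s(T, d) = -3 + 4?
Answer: 1560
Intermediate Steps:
s(T, d) = 1
Q(r, K) = 4 + 8*K (Q(r, K) = 4*(2*K + 1) = 4*(1 + 2*K) = 4 + 8*K)
(26*Q(5, 7))*s(-6, -6) = (26*(4 + 8*7))*1 = (26*(4 + 56))*1 = (26*60)*1 = 1560*1 = 1560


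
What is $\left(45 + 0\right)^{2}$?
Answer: $2025$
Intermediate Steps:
$\left(45 + 0\right)^{2} = 45^{2} = 2025$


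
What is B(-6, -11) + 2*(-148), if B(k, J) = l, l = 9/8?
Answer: -2359/8 ≈ -294.88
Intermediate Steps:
l = 9/8 (l = 9*(⅛) = 9/8 ≈ 1.1250)
B(k, J) = 9/8
B(-6, -11) + 2*(-148) = 9/8 + 2*(-148) = 9/8 - 296 = -2359/8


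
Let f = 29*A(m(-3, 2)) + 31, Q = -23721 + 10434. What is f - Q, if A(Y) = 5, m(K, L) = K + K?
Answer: 13463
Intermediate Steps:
Q = -13287
m(K, L) = 2*K
f = 176 (f = 29*5 + 31 = 145 + 31 = 176)
f - Q = 176 - 1*(-13287) = 176 + 13287 = 13463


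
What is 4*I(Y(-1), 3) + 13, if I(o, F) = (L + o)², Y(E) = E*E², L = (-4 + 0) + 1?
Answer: 77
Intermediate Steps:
L = -3 (L = -4 + 1 = -3)
Y(E) = E³
I(o, F) = (-3 + o)²
4*I(Y(-1), 3) + 13 = 4*(-3 + (-1)³)² + 13 = 4*(-3 - 1)² + 13 = 4*(-4)² + 13 = 4*16 + 13 = 64 + 13 = 77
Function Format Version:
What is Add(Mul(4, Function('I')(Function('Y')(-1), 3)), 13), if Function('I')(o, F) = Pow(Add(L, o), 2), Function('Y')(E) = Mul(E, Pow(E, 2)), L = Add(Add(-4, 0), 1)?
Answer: 77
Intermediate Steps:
L = -3 (L = Add(-4, 1) = -3)
Function('Y')(E) = Pow(E, 3)
Function('I')(o, F) = Pow(Add(-3, o), 2)
Add(Mul(4, Function('I')(Function('Y')(-1), 3)), 13) = Add(Mul(4, Pow(Add(-3, Pow(-1, 3)), 2)), 13) = Add(Mul(4, Pow(Add(-3, -1), 2)), 13) = Add(Mul(4, Pow(-4, 2)), 13) = Add(Mul(4, 16), 13) = Add(64, 13) = 77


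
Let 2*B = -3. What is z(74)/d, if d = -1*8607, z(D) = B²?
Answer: -3/11476 ≈ -0.00026142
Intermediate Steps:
B = -3/2 (B = (½)*(-3) = -3/2 ≈ -1.5000)
z(D) = 9/4 (z(D) = (-3/2)² = 9/4)
d = -8607
z(74)/d = (9/4)/(-8607) = (9/4)*(-1/8607) = -3/11476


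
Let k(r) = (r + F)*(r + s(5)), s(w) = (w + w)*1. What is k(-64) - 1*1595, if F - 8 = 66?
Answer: -2135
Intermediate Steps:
s(w) = 2*w (s(w) = (2*w)*1 = 2*w)
F = 74 (F = 8 + 66 = 74)
k(r) = (10 + r)*(74 + r) (k(r) = (r + 74)*(r + 2*5) = (74 + r)*(r + 10) = (74 + r)*(10 + r) = (10 + r)*(74 + r))
k(-64) - 1*1595 = (740 + (-64)**2 + 84*(-64)) - 1*1595 = (740 + 4096 - 5376) - 1595 = -540 - 1595 = -2135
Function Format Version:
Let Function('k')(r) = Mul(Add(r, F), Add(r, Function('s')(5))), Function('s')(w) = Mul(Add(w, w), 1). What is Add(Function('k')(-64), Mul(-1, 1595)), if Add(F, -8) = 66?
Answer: -2135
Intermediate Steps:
Function('s')(w) = Mul(2, w) (Function('s')(w) = Mul(Mul(2, w), 1) = Mul(2, w))
F = 74 (F = Add(8, 66) = 74)
Function('k')(r) = Mul(Add(10, r), Add(74, r)) (Function('k')(r) = Mul(Add(r, 74), Add(r, Mul(2, 5))) = Mul(Add(74, r), Add(r, 10)) = Mul(Add(74, r), Add(10, r)) = Mul(Add(10, r), Add(74, r)))
Add(Function('k')(-64), Mul(-1, 1595)) = Add(Add(740, Pow(-64, 2), Mul(84, -64)), Mul(-1, 1595)) = Add(Add(740, 4096, -5376), -1595) = Add(-540, -1595) = -2135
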